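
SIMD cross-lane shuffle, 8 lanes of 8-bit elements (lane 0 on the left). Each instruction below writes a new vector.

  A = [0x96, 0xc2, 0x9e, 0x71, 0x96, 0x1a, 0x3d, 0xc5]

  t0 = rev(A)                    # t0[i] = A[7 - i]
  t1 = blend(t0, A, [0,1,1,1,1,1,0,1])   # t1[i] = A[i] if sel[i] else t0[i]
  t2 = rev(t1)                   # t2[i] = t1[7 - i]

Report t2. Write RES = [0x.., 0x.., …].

RES = [ 0xc5  0xc2  0x1a  0x96  0x71  0x9e  0xc2  0xc5 ]

t0 = [0xc5, 0x3d, 0x1a, 0x96, 0x71, 0x9e, 0xc2, 0x96]
t1 = [0xc5, 0xc2, 0x9e, 0x71, 0x96, 0x1a, 0xc2, 0xc5]
t2 = [0xc5, 0xc2, 0x1a, 0x96, 0x71, 0x9e, 0xc2, 0xc5]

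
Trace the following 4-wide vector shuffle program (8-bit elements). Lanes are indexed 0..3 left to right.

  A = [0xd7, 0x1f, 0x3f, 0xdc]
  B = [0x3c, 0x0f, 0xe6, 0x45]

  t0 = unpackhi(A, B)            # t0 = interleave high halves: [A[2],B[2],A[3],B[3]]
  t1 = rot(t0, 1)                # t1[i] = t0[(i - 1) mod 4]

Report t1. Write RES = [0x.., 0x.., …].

  t0: 3f e6 dc 45
  t1: 45 3f e6 dc

RES = [ 0x45  0x3f  0xe6  0xdc ]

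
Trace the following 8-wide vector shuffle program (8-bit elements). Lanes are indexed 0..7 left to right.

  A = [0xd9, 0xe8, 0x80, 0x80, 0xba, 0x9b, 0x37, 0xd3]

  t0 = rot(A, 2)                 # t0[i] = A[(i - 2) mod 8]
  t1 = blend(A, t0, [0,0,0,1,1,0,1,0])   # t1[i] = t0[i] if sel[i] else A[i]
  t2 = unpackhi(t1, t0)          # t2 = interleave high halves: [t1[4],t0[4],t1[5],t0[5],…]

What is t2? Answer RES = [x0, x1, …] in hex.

RES = [ 0x80  0x80  0x9b  0x80  0xba  0xba  0xd3  0x9b ]

  t0: 37 d3 d9 e8 80 80 ba 9b
  t1: d9 e8 80 e8 80 9b ba d3
  t2: 80 80 9b 80 ba ba d3 9b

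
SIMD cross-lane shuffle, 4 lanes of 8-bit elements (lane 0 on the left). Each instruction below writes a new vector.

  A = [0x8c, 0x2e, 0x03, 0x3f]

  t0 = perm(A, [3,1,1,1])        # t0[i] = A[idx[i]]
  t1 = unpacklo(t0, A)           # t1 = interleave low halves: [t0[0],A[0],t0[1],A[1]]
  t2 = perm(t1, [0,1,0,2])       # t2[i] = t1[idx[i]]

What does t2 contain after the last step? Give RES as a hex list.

RES = [ 0x3f  0x8c  0x3f  0x2e ]

t0 = [0x3f, 0x2e, 0x2e, 0x2e]
t1 = [0x3f, 0x8c, 0x2e, 0x2e]
t2 = [0x3f, 0x8c, 0x3f, 0x2e]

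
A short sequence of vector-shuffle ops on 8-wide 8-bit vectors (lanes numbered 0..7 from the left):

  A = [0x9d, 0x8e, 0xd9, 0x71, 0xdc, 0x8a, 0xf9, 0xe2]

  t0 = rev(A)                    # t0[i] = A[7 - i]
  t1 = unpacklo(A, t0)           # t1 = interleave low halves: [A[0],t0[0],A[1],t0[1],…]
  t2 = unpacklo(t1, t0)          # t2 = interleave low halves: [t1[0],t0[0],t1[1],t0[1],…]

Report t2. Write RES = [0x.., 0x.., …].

→ t0 |e2|f9|8a|dc|71|d9|8e|9d|
→ t1 |9d|e2|8e|f9|d9|8a|71|dc|
→ t2 |9d|e2|e2|f9|8e|8a|f9|dc|

RES = [ 0x9d  0xe2  0xe2  0xf9  0x8e  0x8a  0xf9  0xdc ]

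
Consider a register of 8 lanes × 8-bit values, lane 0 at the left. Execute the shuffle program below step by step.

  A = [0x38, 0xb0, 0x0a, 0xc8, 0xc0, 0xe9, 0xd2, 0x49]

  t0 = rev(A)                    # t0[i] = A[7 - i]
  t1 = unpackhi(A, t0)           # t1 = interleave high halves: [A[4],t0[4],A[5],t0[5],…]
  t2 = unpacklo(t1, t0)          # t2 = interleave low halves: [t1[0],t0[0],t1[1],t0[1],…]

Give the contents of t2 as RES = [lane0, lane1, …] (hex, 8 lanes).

→ t0 |49|d2|e9|c0|c8|0a|b0|38|
→ t1 |c0|c8|e9|0a|d2|b0|49|38|
→ t2 |c0|49|c8|d2|e9|e9|0a|c0|

RES = [0xc0, 0x49, 0xc8, 0xd2, 0xe9, 0xe9, 0x0a, 0xc0]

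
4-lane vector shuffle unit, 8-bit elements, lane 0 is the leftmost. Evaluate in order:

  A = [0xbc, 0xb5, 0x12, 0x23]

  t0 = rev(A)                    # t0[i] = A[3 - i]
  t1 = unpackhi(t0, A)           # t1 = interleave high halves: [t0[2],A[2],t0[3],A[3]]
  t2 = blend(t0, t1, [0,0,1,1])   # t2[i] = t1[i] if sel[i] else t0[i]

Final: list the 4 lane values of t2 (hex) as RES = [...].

RES = [ 0x23  0x12  0xbc  0x23 ]

  t0: 23 12 b5 bc
  t1: b5 12 bc 23
  t2: 23 12 bc 23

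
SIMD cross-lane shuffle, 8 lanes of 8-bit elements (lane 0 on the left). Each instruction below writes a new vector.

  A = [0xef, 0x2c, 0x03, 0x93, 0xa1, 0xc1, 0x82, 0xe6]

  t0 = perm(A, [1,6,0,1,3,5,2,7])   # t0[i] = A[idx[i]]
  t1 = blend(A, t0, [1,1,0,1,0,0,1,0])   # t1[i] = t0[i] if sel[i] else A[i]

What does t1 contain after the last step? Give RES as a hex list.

  t0: 2c 82 ef 2c 93 c1 03 e6
  t1: 2c 82 03 2c a1 c1 03 e6

RES = [ 0x2c  0x82  0x03  0x2c  0xa1  0xc1  0x03  0xe6 ]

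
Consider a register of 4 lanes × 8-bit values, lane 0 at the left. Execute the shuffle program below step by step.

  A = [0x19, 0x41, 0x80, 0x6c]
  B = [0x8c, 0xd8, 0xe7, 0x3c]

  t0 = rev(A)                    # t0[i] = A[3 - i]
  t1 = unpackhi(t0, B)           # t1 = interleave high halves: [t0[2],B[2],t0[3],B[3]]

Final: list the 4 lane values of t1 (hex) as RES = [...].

RES = [0x41, 0xe7, 0x19, 0x3c]

  t0: 6c 80 41 19
  t1: 41 e7 19 3c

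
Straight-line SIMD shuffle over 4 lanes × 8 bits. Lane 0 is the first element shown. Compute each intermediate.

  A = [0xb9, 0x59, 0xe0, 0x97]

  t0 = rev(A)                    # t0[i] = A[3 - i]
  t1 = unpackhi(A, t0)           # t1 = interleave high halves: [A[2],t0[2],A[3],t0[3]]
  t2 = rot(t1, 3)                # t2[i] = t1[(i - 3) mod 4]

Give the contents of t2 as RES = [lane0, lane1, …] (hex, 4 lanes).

t0 = [0x97, 0xe0, 0x59, 0xb9]
t1 = [0xe0, 0x59, 0x97, 0xb9]
t2 = [0x59, 0x97, 0xb9, 0xe0]

RES = [ 0x59  0x97  0xb9  0xe0 ]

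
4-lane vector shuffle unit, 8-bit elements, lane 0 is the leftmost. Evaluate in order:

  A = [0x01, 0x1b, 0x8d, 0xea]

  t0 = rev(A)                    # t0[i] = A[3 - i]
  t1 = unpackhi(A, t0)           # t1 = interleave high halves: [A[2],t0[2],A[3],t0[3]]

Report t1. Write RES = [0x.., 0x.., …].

RES = [ 0x8d  0x1b  0xea  0x01 ]

  t0: ea 8d 1b 01
  t1: 8d 1b ea 01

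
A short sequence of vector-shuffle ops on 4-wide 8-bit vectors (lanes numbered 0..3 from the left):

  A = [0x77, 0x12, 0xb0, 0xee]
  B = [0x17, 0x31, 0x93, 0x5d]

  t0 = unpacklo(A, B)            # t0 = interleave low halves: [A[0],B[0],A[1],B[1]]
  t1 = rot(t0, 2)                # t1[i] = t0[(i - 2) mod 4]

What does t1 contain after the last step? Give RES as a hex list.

→ t0 |77|17|12|31|
→ t1 |12|31|77|17|

RES = [0x12, 0x31, 0x77, 0x17]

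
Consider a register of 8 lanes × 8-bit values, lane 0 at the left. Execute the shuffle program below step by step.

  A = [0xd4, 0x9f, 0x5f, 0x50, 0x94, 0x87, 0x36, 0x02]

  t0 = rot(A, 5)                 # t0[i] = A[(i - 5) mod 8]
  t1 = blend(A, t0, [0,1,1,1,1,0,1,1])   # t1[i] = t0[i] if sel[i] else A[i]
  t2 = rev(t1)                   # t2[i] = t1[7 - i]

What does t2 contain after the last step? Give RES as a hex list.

RES = [ 0x5f  0x9f  0x87  0x02  0x36  0x87  0x94  0xd4 ]

→ t0 |50|94|87|36|02|d4|9f|5f|
→ t1 |d4|94|87|36|02|87|9f|5f|
→ t2 |5f|9f|87|02|36|87|94|d4|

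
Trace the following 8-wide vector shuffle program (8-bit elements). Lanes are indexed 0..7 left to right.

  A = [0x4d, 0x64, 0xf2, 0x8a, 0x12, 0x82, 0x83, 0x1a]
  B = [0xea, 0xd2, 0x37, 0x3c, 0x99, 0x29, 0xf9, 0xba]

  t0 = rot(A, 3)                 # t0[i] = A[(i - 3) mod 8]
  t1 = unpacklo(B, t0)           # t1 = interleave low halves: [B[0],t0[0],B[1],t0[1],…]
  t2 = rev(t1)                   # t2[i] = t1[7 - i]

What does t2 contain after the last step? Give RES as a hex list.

RES = [0x4d, 0x3c, 0x1a, 0x37, 0x83, 0xd2, 0x82, 0xea]

t0 = [0x82, 0x83, 0x1a, 0x4d, 0x64, 0xf2, 0x8a, 0x12]
t1 = [0xea, 0x82, 0xd2, 0x83, 0x37, 0x1a, 0x3c, 0x4d]
t2 = [0x4d, 0x3c, 0x1a, 0x37, 0x83, 0xd2, 0x82, 0xea]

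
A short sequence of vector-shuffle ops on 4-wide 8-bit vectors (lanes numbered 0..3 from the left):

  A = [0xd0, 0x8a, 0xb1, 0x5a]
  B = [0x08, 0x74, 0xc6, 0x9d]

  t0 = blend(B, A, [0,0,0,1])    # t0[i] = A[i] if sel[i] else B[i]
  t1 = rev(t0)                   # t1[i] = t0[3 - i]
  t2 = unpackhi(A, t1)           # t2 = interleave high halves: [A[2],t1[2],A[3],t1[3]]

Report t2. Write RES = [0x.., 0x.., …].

  t0: 08 74 c6 5a
  t1: 5a c6 74 08
  t2: b1 74 5a 08

RES = [0xb1, 0x74, 0x5a, 0x08]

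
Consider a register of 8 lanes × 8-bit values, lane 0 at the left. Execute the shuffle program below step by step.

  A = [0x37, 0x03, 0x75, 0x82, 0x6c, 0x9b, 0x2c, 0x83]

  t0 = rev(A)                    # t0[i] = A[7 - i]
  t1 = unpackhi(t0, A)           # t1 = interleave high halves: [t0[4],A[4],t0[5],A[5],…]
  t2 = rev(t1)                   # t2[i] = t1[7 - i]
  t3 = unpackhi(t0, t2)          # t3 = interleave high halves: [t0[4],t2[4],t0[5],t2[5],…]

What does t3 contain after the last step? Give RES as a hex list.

  t0: 83 2c 9b 6c 82 75 03 37
  t1: 82 6c 75 9b 03 2c 37 83
  t2: 83 37 2c 03 9b 75 6c 82
  t3: 82 9b 75 75 03 6c 37 82

RES = [0x82, 0x9b, 0x75, 0x75, 0x03, 0x6c, 0x37, 0x82]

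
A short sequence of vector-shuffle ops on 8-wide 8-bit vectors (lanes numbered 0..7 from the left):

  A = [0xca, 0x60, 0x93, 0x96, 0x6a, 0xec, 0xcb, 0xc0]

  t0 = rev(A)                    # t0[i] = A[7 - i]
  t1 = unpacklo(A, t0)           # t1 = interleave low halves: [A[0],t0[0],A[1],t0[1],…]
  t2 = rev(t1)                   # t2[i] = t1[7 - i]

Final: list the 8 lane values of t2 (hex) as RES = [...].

t0 = [0xc0, 0xcb, 0xec, 0x6a, 0x96, 0x93, 0x60, 0xca]
t1 = [0xca, 0xc0, 0x60, 0xcb, 0x93, 0xec, 0x96, 0x6a]
t2 = [0x6a, 0x96, 0xec, 0x93, 0xcb, 0x60, 0xc0, 0xca]

RES = [0x6a, 0x96, 0xec, 0x93, 0xcb, 0x60, 0xc0, 0xca]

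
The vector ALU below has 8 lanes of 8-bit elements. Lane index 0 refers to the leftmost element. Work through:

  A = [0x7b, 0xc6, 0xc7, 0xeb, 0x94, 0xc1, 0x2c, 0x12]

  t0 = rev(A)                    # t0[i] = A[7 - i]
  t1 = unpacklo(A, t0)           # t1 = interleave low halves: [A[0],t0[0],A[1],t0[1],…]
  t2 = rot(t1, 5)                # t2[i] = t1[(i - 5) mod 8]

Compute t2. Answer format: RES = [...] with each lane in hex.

RES = [0x2c, 0xc7, 0xc1, 0xeb, 0x94, 0x7b, 0x12, 0xc6]

t0 = [0x12, 0x2c, 0xc1, 0x94, 0xeb, 0xc7, 0xc6, 0x7b]
t1 = [0x7b, 0x12, 0xc6, 0x2c, 0xc7, 0xc1, 0xeb, 0x94]
t2 = [0x2c, 0xc7, 0xc1, 0xeb, 0x94, 0x7b, 0x12, 0xc6]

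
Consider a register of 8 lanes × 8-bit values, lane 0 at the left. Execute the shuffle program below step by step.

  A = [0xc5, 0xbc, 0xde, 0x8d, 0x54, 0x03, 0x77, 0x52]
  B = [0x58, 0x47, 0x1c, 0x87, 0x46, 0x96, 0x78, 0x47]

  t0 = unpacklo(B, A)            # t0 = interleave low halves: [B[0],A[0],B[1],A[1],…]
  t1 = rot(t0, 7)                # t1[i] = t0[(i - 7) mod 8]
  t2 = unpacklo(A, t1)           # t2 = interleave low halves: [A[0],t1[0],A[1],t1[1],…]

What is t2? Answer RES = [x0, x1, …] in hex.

→ t0 |58|c5|47|bc|1c|de|87|8d|
→ t1 |c5|47|bc|1c|de|87|8d|58|
→ t2 |c5|c5|bc|47|de|bc|8d|1c|

RES = [0xc5, 0xc5, 0xbc, 0x47, 0xde, 0xbc, 0x8d, 0x1c]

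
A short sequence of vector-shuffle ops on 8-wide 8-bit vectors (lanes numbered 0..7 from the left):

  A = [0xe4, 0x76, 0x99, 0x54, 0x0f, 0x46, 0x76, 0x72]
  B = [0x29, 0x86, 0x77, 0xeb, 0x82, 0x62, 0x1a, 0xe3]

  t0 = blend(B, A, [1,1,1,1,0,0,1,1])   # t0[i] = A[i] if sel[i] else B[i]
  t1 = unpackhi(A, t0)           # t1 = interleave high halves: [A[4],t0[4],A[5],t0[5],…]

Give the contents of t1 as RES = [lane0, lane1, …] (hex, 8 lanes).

t0 = [0xe4, 0x76, 0x99, 0x54, 0x82, 0x62, 0x76, 0x72]
t1 = [0x0f, 0x82, 0x46, 0x62, 0x76, 0x76, 0x72, 0x72]

RES = [ 0x0f  0x82  0x46  0x62  0x76  0x76  0x72  0x72 ]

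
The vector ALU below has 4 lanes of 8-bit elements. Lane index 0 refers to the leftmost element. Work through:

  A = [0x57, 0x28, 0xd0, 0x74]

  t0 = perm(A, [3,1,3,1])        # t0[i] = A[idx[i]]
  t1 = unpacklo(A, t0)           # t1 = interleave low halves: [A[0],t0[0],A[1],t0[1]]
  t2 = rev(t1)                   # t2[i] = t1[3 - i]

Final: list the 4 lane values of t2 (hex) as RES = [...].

→ t0 |74|28|74|28|
→ t1 |57|74|28|28|
→ t2 |28|28|74|57|

RES = [0x28, 0x28, 0x74, 0x57]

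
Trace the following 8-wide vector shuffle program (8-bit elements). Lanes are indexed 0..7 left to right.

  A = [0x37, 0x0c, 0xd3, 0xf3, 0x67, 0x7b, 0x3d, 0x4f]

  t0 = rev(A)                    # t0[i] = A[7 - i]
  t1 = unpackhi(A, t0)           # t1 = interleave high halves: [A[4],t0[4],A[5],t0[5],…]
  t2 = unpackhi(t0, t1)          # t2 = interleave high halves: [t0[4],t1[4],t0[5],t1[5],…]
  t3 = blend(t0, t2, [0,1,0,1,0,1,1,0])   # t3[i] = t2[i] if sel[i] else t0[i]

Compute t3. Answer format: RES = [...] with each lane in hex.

t0 = [0x4f, 0x3d, 0x7b, 0x67, 0xf3, 0xd3, 0x0c, 0x37]
t1 = [0x67, 0xf3, 0x7b, 0xd3, 0x3d, 0x0c, 0x4f, 0x37]
t2 = [0xf3, 0x3d, 0xd3, 0x0c, 0x0c, 0x4f, 0x37, 0x37]
t3 = [0x4f, 0x3d, 0x7b, 0x0c, 0xf3, 0x4f, 0x37, 0x37]

RES = [ 0x4f  0x3d  0x7b  0x0c  0xf3  0x4f  0x37  0x37 ]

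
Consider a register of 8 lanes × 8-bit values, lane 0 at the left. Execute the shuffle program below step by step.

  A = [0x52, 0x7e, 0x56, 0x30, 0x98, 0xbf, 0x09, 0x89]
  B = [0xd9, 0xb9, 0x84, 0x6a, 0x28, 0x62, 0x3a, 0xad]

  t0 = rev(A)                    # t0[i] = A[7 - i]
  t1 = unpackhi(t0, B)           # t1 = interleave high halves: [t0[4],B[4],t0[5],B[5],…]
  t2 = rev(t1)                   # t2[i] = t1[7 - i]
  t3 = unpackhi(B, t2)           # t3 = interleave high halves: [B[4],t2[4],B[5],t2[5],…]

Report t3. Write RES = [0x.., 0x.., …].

RES = [0x28, 0x62, 0x62, 0x56, 0x3a, 0x28, 0xad, 0x30]

  t0: 89 09 bf 98 30 56 7e 52
  t1: 30 28 56 62 7e 3a 52 ad
  t2: ad 52 3a 7e 62 56 28 30
  t3: 28 62 62 56 3a 28 ad 30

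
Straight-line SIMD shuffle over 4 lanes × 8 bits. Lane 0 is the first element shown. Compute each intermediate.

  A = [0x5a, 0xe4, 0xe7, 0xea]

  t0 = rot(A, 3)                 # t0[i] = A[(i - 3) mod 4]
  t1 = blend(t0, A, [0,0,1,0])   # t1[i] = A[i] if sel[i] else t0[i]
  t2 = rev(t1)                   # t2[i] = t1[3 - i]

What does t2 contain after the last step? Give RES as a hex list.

  t0: e4 e7 ea 5a
  t1: e4 e7 e7 5a
  t2: 5a e7 e7 e4

RES = [0x5a, 0xe7, 0xe7, 0xe4]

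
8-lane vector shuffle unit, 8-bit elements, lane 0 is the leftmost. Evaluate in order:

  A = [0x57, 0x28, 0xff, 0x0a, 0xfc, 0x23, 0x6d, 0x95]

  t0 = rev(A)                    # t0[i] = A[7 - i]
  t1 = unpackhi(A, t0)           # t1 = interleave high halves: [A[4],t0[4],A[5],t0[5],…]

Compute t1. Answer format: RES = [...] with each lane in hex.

t0 = [0x95, 0x6d, 0x23, 0xfc, 0x0a, 0xff, 0x28, 0x57]
t1 = [0xfc, 0x0a, 0x23, 0xff, 0x6d, 0x28, 0x95, 0x57]

RES = [ 0xfc  0x0a  0x23  0xff  0x6d  0x28  0x95  0x57 ]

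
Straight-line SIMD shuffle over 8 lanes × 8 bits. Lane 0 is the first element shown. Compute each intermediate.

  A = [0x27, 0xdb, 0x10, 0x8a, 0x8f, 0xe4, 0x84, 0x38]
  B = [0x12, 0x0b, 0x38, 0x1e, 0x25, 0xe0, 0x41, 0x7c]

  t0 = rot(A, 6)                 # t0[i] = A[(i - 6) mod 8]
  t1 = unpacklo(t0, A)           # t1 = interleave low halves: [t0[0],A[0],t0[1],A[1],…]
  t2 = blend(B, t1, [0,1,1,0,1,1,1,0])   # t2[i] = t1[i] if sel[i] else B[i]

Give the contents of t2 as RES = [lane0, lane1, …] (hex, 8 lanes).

t0 = [0x10, 0x8a, 0x8f, 0xe4, 0x84, 0x38, 0x27, 0xdb]
t1 = [0x10, 0x27, 0x8a, 0xdb, 0x8f, 0x10, 0xe4, 0x8a]
t2 = [0x12, 0x27, 0x8a, 0x1e, 0x8f, 0x10, 0xe4, 0x7c]

RES = [0x12, 0x27, 0x8a, 0x1e, 0x8f, 0x10, 0xe4, 0x7c]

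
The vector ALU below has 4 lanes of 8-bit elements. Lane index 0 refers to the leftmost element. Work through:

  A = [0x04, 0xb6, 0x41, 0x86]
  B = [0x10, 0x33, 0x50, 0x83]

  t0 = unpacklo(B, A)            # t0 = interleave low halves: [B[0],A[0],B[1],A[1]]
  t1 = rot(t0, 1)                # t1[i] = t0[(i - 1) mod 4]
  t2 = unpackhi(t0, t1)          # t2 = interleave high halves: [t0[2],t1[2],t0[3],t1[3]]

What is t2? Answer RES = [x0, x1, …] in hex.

RES = [ 0x33  0x04  0xb6  0x33 ]

→ t0 |10|04|33|b6|
→ t1 |b6|10|04|33|
→ t2 |33|04|b6|33|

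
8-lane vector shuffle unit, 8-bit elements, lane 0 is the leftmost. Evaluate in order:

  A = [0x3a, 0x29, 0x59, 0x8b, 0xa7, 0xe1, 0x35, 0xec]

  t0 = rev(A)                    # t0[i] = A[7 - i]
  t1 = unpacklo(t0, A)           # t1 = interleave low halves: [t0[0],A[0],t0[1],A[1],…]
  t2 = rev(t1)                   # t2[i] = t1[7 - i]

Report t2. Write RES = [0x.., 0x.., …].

  t0: ec 35 e1 a7 8b 59 29 3a
  t1: ec 3a 35 29 e1 59 a7 8b
  t2: 8b a7 59 e1 29 35 3a ec

RES = [ 0x8b  0xa7  0x59  0xe1  0x29  0x35  0x3a  0xec ]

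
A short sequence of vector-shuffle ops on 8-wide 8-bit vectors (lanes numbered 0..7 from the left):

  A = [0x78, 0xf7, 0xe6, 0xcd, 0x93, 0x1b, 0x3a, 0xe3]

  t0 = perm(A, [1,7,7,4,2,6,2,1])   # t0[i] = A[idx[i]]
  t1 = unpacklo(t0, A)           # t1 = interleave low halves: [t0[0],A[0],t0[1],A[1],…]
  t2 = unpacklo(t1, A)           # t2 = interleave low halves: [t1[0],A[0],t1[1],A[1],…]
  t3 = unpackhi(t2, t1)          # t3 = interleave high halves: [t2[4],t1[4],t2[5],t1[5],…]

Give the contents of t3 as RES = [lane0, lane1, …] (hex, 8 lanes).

RES = [0xe3, 0xe3, 0xe6, 0xe6, 0xf7, 0x93, 0xcd, 0xcd]

  t0: f7 e3 e3 93 e6 3a e6 f7
  t1: f7 78 e3 f7 e3 e6 93 cd
  t2: f7 78 78 f7 e3 e6 f7 cd
  t3: e3 e3 e6 e6 f7 93 cd cd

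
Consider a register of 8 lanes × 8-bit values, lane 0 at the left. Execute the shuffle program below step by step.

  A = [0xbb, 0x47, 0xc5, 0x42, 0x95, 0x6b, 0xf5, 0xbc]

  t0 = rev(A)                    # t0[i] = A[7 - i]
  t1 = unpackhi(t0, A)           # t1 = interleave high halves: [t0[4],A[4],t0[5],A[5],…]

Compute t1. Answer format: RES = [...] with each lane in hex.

t0 = [0xbc, 0xf5, 0x6b, 0x95, 0x42, 0xc5, 0x47, 0xbb]
t1 = [0x42, 0x95, 0xc5, 0x6b, 0x47, 0xf5, 0xbb, 0xbc]

RES = [ 0x42  0x95  0xc5  0x6b  0x47  0xf5  0xbb  0xbc ]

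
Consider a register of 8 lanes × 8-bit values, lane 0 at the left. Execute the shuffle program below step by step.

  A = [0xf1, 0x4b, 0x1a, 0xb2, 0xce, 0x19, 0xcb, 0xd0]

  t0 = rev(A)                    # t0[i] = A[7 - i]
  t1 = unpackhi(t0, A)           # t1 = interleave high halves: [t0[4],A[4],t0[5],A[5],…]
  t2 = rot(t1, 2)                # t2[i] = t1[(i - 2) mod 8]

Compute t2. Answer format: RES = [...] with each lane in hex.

RES = [ 0xf1  0xd0  0xb2  0xce  0x1a  0x19  0x4b  0xcb ]

→ t0 |d0|cb|19|ce|b2|1a|4b|f1|
→ t1 |b2|ce|1a|19|4b|cb|f1|d0|
→ t2 |f1|d0|b2|ce|1a|19|4b|cb|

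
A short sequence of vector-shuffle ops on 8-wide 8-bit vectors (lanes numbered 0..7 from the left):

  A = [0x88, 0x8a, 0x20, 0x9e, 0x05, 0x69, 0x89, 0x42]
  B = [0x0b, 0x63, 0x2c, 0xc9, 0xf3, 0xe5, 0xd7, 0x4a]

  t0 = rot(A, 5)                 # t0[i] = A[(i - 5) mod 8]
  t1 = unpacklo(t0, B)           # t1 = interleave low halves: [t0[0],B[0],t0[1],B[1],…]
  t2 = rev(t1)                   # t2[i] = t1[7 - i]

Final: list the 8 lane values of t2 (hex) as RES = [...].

RES = [0xc9, 0x89, 0x2c, 0x69, 0x63, 0x05, 0x0b, 0x9e]

t0 = [0x9e, 0x05, 0x69, 0x89, 0x42, 0x88, 0x8a, 0x20]
t1 = [0x9e, 0x0b, 0x05, 0x63, 0x69, 0x2c, 0x89, 0xc9]
t2 = [0xc9, 0x89, 0x2c, 0x69, 0x63, 0x05, 0x0b, 0x9e]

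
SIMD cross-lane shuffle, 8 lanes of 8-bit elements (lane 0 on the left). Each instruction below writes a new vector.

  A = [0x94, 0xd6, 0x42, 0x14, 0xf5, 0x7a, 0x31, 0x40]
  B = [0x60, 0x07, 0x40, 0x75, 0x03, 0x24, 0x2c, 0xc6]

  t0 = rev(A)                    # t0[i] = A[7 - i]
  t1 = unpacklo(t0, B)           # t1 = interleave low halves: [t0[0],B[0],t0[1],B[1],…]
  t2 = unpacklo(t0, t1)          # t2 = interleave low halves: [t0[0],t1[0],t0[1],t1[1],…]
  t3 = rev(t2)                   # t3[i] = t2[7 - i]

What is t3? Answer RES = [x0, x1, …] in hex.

  t0: 40 31 7a f5 14 42 d6 94
  t1: 40 60 31 07 7a 40 f5 75
  t2: 40 40 31 60 7a 31 f5 07
  t3: 07 f5 31 7a 60 31 40 40

RES = [ 0x07  0xf5  0x31  0x7a  0x60  0x31  0x40  0x40 ]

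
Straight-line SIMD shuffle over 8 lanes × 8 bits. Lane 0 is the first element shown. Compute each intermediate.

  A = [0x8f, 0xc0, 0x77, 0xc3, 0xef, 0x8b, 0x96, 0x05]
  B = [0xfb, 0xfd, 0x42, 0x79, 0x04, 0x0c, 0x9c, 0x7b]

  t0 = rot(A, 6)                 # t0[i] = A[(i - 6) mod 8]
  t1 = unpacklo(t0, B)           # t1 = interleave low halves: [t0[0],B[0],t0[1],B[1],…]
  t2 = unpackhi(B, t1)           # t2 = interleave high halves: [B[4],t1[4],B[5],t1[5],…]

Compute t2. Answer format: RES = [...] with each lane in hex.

RES = [ 0x04  0xef  0x0c  0x42  0x9c  0x8b  0x7b  0x79 ]

  t0: 77 c3 ef 8b 96 05 8f c0
  t1: 77 fb c3 fd ef 42 8b 79
  t2: 04 ef 0c 42 9c 8b 7b 79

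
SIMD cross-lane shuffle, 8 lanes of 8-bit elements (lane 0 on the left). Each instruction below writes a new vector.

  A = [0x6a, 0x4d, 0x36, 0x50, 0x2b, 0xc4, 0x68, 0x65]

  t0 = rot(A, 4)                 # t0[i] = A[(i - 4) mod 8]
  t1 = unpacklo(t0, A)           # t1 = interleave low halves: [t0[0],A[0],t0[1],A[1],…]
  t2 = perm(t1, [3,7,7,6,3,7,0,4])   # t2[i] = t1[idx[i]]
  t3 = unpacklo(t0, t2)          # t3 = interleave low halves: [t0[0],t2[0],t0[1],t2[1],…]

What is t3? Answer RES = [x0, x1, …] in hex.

→ t0 |2b|c4|68|65|6a|4d|36|50|
→ t1 |2b|6a|c4|4d|68|36|65|50|
→ t2 |4d|50|50|65|4d|50|2b|68|
→ t3 |2b|4d|c4|50|68|50|65|65|

RES = [0x2b, 0x4d, 0xc4, 0x50, 0x68, 0x50, 0x65, 0x65]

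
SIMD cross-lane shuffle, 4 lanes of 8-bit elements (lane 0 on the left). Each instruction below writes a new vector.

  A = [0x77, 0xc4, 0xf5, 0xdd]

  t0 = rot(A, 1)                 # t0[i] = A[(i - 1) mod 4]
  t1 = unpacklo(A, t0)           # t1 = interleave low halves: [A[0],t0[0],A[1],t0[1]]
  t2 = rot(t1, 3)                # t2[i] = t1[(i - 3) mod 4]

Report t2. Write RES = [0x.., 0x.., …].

RES = [ 0xdd  0xc4  0x77  0x77 ]

→ t0 |dd|77|c4|f5|
→ t1 |77|dd|c4|77|
→ t2 |dd|c4|77|77|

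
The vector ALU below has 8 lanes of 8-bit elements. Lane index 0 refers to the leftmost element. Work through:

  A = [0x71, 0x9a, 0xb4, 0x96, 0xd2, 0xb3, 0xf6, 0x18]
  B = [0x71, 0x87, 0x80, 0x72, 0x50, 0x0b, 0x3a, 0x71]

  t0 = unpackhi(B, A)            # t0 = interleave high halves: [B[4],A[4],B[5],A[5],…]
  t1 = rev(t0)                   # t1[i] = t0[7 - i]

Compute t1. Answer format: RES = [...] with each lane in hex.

  t0: 50 d2 0b b3 3a f6 71 18
  t1: 18 71 f6 3a b3 0b d2 50

RES = [0x18, 0x71, 0xf6, 0x3a, 0xb3, 0x0b, 0xd2, 0x50]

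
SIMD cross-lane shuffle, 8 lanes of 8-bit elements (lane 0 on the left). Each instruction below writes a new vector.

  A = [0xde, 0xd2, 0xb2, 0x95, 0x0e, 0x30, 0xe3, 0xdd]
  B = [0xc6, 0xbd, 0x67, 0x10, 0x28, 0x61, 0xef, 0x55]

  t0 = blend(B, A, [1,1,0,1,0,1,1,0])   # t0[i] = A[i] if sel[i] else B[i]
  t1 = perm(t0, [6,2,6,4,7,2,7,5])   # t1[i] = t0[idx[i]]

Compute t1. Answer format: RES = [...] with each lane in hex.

t0 = [0xde, 0xd2, 0x67, 0x95, 0x28, 0x30, 0xe3, 0x55]
t1 = [0xe3, 0x67, 0xe3, 0x28, 0x55, 0x67, 0x55, 0x30]

RES = [0xe3, 0x67, 0xe3, 0x28, 0x55, 0x67, 0x55, 0x30]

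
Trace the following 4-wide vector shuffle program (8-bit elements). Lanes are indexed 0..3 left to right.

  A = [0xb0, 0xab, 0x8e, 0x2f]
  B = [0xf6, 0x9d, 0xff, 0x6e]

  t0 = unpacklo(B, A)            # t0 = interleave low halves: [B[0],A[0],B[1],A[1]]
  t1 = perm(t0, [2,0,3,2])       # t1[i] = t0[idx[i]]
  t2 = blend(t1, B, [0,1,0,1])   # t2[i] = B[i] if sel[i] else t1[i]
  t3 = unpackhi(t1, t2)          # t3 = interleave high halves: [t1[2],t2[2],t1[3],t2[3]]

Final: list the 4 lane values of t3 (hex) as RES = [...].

  t0: f6 b0 9d ab
  t1: 9d f6 ab 9d
  t2: 9d 9d ab 6e
  t3: ab ab 9d 6e

RES = [0xab, 0xab, 0x9d, 0x6e]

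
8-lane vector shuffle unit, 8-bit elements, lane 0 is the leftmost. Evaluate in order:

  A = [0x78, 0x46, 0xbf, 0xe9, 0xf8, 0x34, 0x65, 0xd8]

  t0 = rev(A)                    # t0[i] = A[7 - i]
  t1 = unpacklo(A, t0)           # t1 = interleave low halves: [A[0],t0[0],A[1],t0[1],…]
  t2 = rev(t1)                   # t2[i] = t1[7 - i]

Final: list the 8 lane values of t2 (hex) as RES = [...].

RES = [ 0xf8  0xe9  0x34  0xbf  0x65  0x46  0xd8  0x78 ]

t0 = [0xd8, 0x65, 0x34, 0xf8, 0xe9, 0xbf, 0x46, 0x78]
t1 = [0x78, 0xd8, 0x46, 0x65, 0xbf, 0x34, 0xe9, 0xf8]
t2 = [0xf8, 0xe9, 0x34, 0xbf, 0x65, 0x46, 0xd8, 0x78]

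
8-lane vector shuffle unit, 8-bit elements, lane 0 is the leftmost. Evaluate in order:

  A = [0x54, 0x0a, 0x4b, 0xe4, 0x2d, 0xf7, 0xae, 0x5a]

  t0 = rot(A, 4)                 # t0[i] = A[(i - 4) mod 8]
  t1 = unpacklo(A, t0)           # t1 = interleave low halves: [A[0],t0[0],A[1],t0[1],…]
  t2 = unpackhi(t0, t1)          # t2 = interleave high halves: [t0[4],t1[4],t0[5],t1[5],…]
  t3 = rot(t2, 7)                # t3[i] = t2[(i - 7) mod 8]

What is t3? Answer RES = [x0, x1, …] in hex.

  t0: 2d f7 ae 5a 54 0a 4b e4
  t1: 54 2d 0a f7 4b ae e4 5a
  t2: 54 4b 0a ae 4b e4 e4 5a
  t3: 4b 0a ae 4b e4 e4 5a 54

RES = [0x4b, 0x0a, 0xae, 0x4b, 0xe4, 0xe4, 0x5a, 0x54]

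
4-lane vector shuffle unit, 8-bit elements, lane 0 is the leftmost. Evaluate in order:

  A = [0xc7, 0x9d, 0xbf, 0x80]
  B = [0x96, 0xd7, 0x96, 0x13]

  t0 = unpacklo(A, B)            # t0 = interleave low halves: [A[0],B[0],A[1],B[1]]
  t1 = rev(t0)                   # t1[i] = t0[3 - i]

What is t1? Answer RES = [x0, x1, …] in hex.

RES = [0xd7, 0x9d, 0x96, 0xc7]

→ t0 |c7|96|9d|d7|
→ t1 |d7|9d|96|c7|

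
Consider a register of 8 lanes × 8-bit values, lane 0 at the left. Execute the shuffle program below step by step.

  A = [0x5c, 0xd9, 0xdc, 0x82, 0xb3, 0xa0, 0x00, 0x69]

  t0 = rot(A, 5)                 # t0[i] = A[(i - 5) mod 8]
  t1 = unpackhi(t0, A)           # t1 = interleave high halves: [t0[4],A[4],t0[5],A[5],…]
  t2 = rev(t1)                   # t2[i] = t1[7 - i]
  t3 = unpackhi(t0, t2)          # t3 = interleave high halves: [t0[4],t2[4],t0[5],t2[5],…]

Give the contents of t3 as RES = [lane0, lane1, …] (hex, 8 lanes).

t0 = [0x82, 0xb3, 0xa0, 0x00, 0x69, 0x5c, 0xd9, 0xdc]
t1 = [0x69, 0xb3, 0x5c, 0xa0, 0xd9, 0x00, 0xdc, 0x69]
t2 = [0x69, 0xdc, 0x00, 0xd9, 0xa0, 0x5c, 0xb3, 0x69]
t3 = [0x69, 0xa0, 0x5c, 0x5c, 0xd9, 0xb3, 0xdc, 0x69]

RES = [0x69, 0xa0, 0x5c, 0x5c, 0xd9, 0xb3, 0xdc, 0x69]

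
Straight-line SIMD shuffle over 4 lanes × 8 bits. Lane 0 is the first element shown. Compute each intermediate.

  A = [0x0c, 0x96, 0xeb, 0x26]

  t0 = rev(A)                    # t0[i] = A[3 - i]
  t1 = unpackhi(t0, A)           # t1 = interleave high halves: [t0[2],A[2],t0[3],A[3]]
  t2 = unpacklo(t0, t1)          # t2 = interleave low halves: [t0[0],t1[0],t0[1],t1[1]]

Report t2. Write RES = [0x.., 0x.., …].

→ t0 |26|eb|96|0c|
→ t1 |96|eb|0c|26|
→ t2 |26|96|eb|eb|

RES = [ 0x26  0x96  0xeb  0xeb ]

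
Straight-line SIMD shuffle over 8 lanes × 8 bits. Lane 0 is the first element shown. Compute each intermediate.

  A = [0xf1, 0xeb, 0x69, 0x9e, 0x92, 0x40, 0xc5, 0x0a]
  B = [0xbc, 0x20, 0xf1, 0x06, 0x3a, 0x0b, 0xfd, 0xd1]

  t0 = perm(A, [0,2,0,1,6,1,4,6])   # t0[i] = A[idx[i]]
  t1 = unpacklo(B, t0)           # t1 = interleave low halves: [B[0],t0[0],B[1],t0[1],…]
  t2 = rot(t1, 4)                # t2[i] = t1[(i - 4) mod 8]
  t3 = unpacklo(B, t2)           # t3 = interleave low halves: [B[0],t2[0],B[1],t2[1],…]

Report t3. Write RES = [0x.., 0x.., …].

RES = [0xbc, 0xf1, 0x20, 0xf1, 0xf1, 0x06, 0x06, 0xeb]

→ t0 |f1|69|f1|eb|c5|eb|92|c5|
→ t1 |bc|f1|20|69|f1|f1|06|eb|
→ t2 |f1|f1|06|eb|bc|f1|20|69|
→ t3 |bc|f1|20|f1|f1|06|06|eb|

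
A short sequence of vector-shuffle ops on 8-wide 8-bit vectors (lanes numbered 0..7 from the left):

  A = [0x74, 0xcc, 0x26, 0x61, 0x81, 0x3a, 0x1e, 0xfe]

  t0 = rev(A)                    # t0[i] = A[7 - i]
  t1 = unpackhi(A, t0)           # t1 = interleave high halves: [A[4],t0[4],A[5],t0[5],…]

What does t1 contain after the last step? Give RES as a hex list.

RES = [ 0x81  0x61  0x3a  0x26  0x1e  0xcc  0xfe  0x74 ]

t0 = [0xfe, 0x1e, 0x3a, 0x81, 0x61, 0x26, 0xcc, 0x74]
t1 = [0x81, 0x61, 0x3a, 0x26, 0x1e, 0xcc, 0xfe, 0x74]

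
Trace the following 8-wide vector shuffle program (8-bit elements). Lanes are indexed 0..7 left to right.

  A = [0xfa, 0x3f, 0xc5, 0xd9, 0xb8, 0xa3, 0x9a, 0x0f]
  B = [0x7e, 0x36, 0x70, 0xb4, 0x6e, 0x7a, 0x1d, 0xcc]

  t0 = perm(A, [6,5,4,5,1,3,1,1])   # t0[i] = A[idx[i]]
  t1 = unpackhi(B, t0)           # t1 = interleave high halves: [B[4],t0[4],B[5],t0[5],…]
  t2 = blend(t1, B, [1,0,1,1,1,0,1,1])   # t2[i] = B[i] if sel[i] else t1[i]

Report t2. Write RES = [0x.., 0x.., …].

RES = [ 0x7e  0x3f  0x70  0xb4  0x6e  0x3f  0x1d  0xcc ]

t0 = [0x9a, 0xa3, 0xb8, 0xa3, 0x3f, 0xd9, 0x3f, 0x3f]
t1 = [0x6e, 0x3f, 0x7a, 0xd9, 0x1d, 0x3f, 0xcc, 0x3f]
t2 = [0x7e, 0x3f, 0x70, 0xb4, 0x6e, 0x3f, 0x1d, 0xcc]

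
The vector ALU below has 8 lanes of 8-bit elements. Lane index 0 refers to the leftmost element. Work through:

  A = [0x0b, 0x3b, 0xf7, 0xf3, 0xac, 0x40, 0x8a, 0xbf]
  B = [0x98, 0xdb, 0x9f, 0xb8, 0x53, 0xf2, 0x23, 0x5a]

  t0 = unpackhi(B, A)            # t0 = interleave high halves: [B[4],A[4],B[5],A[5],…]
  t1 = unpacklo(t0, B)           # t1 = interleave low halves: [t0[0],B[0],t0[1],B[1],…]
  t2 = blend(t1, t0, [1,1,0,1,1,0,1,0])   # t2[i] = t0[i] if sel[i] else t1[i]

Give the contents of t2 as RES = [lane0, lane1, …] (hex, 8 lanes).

→ t0 |53|ac|f2|40|23|8a|5a|bf|
→ t1 |53|98|ac|db|f2|9f|40|b8|
→ t2 |53|ac|ac|40|23|9f|5a|b8|

RES = [ 0x53  0xac  0xac  0x40  0x23  0x9f  0x5a  0xb8 ]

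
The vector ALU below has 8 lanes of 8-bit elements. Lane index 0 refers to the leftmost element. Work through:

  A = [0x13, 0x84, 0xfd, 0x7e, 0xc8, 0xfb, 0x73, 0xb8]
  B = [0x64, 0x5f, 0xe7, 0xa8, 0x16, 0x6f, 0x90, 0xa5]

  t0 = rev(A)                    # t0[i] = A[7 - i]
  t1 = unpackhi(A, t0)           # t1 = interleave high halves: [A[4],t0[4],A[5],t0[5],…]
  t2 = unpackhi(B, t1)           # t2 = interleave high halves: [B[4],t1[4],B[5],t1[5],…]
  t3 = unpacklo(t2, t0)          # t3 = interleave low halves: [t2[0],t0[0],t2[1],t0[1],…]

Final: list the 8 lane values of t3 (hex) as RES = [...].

  t0: b8 73 fb c8 7e fd 84 13
  t1: c8 7e fb fd 73 84 b8 13
  t2: 16 73 6f 84 90 b8 a5 13
  t3: 16 b8 73 73 6f fb 84 c8

RES = [ 0x16  0xb8  0x73  0x73  0x6f  0xfb  0x84  0xc8 ]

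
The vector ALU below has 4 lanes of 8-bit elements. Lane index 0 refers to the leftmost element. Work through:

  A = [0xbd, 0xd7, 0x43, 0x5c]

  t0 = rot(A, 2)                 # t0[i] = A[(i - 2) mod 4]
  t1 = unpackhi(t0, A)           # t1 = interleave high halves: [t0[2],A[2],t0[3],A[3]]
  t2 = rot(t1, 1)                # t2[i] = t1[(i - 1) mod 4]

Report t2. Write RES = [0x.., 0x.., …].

t0 = [0x43, 0x5c, 0xbd, 0xd7]
t1 = [0xbd, 0x43, 0xd7, 0x5c]
t2 = [0x5c, 0xbd, 0x43, 0xd7]

RES = [0x5c, 0xbd, 0x43, 0xd7]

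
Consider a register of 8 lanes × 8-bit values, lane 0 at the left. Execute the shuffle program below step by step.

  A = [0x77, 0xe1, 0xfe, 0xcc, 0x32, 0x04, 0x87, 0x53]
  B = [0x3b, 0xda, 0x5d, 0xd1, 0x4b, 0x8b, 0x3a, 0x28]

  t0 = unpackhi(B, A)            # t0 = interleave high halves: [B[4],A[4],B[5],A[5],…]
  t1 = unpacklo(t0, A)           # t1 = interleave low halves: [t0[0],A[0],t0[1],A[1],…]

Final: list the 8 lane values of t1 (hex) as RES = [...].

RES = [0x4b, 0x77, 0x32, 0xe1, 0x8b, 0xfe, 0x04, 0xcc]

→ t0 |4b|32|8b|04|3a|87|28|53|
→ t1 |4b|77|32|e1|8b|fe|04|cc|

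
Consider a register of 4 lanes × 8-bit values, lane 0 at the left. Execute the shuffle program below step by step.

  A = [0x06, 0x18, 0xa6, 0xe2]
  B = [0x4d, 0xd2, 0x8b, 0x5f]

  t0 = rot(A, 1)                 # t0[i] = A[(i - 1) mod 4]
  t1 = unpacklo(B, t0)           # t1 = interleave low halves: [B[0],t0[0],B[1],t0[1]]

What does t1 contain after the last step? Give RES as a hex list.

  t0: e2 06 18 a6
  t1: 4d e2 d2 06

RES = [0x4d, 0xe2, 0xd2, 0x06]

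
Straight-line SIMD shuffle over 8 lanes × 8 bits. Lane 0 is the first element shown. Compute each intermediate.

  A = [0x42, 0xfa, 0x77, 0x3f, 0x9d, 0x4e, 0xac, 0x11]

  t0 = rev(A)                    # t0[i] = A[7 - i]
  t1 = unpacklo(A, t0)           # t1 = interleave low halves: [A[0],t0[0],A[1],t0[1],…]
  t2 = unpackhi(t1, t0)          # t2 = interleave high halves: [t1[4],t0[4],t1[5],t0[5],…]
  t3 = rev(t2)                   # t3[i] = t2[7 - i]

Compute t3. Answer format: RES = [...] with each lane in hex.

RES = [0x42, 0x9d, 0xfa, 0x3f, 0x77, 0x4e, 0x3f, 0x77]

  t0: 11 ac 4e 9d 3f 77 fa 42
  t1: 42 11 fa ac 77 4e 3f 9d
  t2: 77 3f 4e 77 3f fa 9d 42
  t3: 42 9d fa 3f 77 4e 3f 77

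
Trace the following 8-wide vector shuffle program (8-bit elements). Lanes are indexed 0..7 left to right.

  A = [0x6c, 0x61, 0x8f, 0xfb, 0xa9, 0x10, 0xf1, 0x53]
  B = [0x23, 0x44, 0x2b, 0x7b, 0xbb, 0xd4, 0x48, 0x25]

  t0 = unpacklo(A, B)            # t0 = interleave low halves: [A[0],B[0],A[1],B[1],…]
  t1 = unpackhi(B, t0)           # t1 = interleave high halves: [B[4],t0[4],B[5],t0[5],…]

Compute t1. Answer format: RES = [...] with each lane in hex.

→ t0 |6c|23|61|44|8f|2b|fb|7b|
→ t1 |bb|8f|d4|2b|48|fb|25|7b|

RES = [ 0xbb  0x8f  0xd4  0x2b  0x48  0xfb  0x25  0x7b ]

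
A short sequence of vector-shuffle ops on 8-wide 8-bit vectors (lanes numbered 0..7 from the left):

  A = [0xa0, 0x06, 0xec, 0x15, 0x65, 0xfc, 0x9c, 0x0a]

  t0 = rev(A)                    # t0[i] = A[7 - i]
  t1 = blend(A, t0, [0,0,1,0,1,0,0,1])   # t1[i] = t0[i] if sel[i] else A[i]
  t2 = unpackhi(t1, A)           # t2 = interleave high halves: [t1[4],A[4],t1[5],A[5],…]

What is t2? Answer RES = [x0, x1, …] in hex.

RES = [0x15, 0x65, 0xfc, 0xfc, 0x9c, 0x9c, 0xa0, 0x0a]

t0 = [0x0a, 0x9c, 0xfc, 0x65, 0x15, 0xec, 0x06, 0xa0]
t1 = [0xa0, 0x06, 0xfc, 0x15, 0x15, 0xfc, 0x9c, 0xa0]
t2 = [0x15, 0x65, 0xfc, 0xfc, 0x9c, 0x9c, 0xa0, 0x0a]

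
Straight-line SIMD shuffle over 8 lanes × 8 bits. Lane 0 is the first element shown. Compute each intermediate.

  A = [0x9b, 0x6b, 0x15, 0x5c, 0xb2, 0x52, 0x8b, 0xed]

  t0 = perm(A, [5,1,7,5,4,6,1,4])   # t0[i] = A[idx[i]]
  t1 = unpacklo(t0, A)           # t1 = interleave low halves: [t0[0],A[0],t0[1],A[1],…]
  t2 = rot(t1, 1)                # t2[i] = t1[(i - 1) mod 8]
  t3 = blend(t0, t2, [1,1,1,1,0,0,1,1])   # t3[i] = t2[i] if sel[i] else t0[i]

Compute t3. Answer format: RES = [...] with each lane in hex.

→ t0 |52|6b|ed|52|b2|8b|6b|b2|
→ t1 |52|9b|6b|6b|ed|15|52|5c|
→ t2 |5c|52|9b|6b|6b|ed|15|52|
→ t3 |5c|52|9b|6b|b2|8b|15|52|

RES = [ 0x5c  0x52  0x9b  0x6b  0xb2  0x8b  0x15  0x52 ]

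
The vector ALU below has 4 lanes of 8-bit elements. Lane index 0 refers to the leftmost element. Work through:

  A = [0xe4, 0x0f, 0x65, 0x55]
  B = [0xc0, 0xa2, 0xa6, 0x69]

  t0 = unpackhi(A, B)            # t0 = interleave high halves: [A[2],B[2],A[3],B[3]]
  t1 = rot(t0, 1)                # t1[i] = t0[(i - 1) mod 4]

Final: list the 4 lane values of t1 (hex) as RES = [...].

→ t0 |65|a6|55|69|
→ t1 |69|65|a6|55|

RES = [0x69, 0x65, 0xa6, 0x55]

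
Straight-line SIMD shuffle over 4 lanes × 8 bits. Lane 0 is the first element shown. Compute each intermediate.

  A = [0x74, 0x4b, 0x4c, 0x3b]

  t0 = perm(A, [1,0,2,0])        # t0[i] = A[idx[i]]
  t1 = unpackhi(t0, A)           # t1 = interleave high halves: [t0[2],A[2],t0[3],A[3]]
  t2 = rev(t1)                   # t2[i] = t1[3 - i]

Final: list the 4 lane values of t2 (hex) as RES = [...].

RES = [0x3b, 0x74, 0x4c, 0x4c]

t0 = [0x4b, 0x74, 0x4c, 0x74]
t1 = [0x4c, 0x4c, 0x74, 0x3b]
t2 = [0x3b, 0x74, 0x4c, 0x4c]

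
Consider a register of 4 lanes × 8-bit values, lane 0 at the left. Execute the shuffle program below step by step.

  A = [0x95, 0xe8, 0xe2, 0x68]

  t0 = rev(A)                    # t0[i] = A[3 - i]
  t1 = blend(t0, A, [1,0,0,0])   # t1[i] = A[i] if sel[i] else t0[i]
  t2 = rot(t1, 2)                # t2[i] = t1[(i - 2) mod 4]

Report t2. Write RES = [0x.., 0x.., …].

t0 = [0x68, 0xe2, 0xe8, 0x95]
t1 = [0x95, 0xe2, 0xe8, 0x95]
t2 = [0xe8, 0x95, 0x95, 0xe2]

RES = [0xe8, 0x95, 0x95, 0xe2]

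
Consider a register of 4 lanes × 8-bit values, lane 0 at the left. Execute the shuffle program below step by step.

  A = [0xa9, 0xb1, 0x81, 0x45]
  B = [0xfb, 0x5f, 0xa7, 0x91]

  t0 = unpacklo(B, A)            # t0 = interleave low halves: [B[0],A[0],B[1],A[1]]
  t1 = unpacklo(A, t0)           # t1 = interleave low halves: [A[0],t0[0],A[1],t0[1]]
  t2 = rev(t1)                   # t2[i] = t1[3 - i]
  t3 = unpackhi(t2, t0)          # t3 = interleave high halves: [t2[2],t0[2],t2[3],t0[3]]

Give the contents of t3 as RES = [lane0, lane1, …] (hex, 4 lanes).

→ t0 |fb|a9|5f|b1|
→ t1 |a9|fb|b1|a9|
→ t2 |a9|b1|fb|a9|
→ t3 |fb|5f|a9|b1|

RES = [ 0xfb  0x5f  0xa9  0xb1 ]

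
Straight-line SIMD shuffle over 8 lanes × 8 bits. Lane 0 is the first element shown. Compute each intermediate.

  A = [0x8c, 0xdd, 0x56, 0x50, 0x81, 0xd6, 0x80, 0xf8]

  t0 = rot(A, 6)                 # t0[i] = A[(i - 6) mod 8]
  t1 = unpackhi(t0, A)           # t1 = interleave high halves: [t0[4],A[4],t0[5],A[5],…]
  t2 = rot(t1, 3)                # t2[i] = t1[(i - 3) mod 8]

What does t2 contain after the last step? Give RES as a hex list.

RES = [0x80, 0xdd, 0xf8, 0x80, 0x81, 0xf8, 0xd6, 0x8c]

  t0: 56 50 81 d6 80 f8 8c dd
  t1: 80 81 f8 d6 8c 80 dd f8
  t2: 80 dd f8 80 81 f8 d6 8c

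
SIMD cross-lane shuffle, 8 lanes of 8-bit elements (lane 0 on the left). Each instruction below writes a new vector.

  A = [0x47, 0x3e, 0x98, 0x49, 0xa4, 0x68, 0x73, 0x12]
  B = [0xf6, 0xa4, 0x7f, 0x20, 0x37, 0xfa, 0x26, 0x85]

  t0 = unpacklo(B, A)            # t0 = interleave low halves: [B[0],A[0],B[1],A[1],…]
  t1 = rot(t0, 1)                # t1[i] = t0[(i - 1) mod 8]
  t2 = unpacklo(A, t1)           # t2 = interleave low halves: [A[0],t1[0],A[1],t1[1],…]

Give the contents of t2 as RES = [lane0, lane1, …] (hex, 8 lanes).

RES = [ 0x47  0x49  0x3e  0xf6  0x98  0x47  0x49  0xa4 ]

  t0: f6 47 a4 3e 7f 98 20 49
  t1: 49 f6 47 a4 3e 7f 98 20
  t2: 47 49 3e f6 98 47 49 a4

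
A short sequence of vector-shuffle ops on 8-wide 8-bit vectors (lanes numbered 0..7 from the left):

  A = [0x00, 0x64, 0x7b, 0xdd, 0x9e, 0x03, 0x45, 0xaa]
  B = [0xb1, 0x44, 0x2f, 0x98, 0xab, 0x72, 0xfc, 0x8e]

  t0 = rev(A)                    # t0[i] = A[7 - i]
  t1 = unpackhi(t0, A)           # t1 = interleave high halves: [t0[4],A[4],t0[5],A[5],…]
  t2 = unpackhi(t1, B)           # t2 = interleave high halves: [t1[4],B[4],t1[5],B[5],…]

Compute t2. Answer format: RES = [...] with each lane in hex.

→ t0 |aa|45|03|9e|dd|7b|64|00|
→ t1 |dd|9e|7b|03|64|45|00|aa|
→ t2 |64|ab|45|72|00|fc|aa|8e|

RES = [0x64, 0xab, 0x45, 0x72, 0x00, 0xfc, 0xaa, 0x8e]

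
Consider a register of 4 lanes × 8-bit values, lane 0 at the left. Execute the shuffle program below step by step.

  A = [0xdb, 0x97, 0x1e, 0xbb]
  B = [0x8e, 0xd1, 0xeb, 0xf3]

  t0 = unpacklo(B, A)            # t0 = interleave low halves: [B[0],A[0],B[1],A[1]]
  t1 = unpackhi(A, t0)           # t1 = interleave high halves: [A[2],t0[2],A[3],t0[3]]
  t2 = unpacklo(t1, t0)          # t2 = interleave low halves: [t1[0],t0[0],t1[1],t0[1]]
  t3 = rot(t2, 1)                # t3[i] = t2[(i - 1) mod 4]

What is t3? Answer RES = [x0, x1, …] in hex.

RES = [0xdb, 0x1e, 0x8e, 0xd1]

t0 = [0x8e, 0xdb, 0xd1, 0x97]
t1 = [0x1e, 0xd1, 0xbb, 0x97]
t2 = [0x1e, 0x8e, 0xd1, 0xdb]
t3 = [0xdb, 0x1e, 0x8e, 0xd1]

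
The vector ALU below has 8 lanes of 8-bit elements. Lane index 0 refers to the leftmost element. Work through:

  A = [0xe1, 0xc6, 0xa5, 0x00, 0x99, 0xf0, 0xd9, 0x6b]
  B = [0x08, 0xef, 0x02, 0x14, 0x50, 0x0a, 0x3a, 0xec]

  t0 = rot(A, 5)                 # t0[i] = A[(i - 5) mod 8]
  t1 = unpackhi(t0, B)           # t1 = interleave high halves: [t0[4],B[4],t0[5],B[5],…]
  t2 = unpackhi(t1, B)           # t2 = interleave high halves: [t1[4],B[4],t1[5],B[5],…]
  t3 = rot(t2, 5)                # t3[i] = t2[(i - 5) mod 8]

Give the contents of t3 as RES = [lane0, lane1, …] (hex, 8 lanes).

  t0: 00 99 f0 d9 6b e1 c6 a5
  t1: 6b 50 e1 0a c6 3a a5 ec
  t2: c6 50 3a 0a a5 3a ec ec
  t3: 0a a5 3a ec ec c6 50 3a

RES = [0x0a, 0xa5, 0x3a, 0xec, 0xec, 0xc6, 0x50, 0x3a]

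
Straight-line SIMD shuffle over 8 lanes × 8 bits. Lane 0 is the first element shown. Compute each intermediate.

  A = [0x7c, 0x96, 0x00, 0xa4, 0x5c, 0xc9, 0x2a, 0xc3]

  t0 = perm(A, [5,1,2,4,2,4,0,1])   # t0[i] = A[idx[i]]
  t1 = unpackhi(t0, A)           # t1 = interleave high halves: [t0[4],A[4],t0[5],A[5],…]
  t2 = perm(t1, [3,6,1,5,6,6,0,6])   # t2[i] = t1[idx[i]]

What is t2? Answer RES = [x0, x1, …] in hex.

RES = [0xc9, 0x96, 0x5c, 0x2a, 0x96, 0x96, 0x00, 0x96]

t0 = [0xc9, 0x96, 0x00, 0x5c, 0x00, 0x5c, 0x7c, 0x96]
t1 = [0x00, 0x5c, 0x5c, 0xc9, 0x7c, 0x2a, 0x96, 0xc3]
t2 = [0xc9, 0x96, 0x5c, 0x2a, 0x96, 0x96, 0x00, 0x96]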